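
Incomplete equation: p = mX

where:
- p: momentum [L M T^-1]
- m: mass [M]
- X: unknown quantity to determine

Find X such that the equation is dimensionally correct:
X = v (velocity), dimensions [L T^-1]

p has dimensions [L M T^-1]; the rest of the RHS (m) has dimensions [M].
So X must have dimensions [L T^-1] — X = v (velocity).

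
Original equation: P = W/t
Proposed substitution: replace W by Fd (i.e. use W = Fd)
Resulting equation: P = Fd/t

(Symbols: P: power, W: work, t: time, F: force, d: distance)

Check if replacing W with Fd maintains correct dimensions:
Yes

[W] = [L^2 M T^-2] and [Fd] = [L^2 M T^-2]. These match, so the substitution replaces a quantity by one of the same dimensions and the result P = Fd/t has LHS [L^2 M T^-3] vs RHS [L^2 M T^-3] — still consistent.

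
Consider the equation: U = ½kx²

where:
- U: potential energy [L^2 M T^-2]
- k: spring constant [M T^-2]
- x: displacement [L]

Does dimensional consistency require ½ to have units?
No

U has dimensions [L^2 M T^-2] and kx² already has dimensions [L^2 M T^-2], so the equation balances without ½ contributing any dimensions. ½ is a pure (dimensionless) number; changing or removing it would not affect dimensional consistency.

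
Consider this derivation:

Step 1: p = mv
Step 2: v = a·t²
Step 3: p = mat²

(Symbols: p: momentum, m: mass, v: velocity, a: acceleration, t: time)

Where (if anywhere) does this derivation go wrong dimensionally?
Step 2

Step 1: p = mv → LHS [L M T^-1], RHS [L M T^-1] ✓
Step 2: v = a·t² → LHS [L T^-1], RHS [L] ✗

The first dimensional inconsistency appears in step 2: v = a·t²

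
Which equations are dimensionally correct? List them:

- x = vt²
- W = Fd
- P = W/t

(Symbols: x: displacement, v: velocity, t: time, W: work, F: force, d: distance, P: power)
Dimensionally correct: W = Fd, P = W/t
Dimensionally incorrect: x = vt²
Ordered (correct first, then incorrect): W = Fd, P = W/t, x = vt²

- x = vt²: LHS [L], RHS [L T] → incorrect ✗
- W = Fd: LHS [L^2 M T^-2], RHS [L^2 M T^-2] → correct ✓
- P = W/t: LHS [L^2 M T^-3], RHS [L^2 M T^-3] → correct ✓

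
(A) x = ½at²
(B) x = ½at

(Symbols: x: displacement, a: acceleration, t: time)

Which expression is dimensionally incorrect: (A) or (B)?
(B)

(A) x = ½at²: LHS [L], RHS [L] ✓
(B) x = ½at: LHS [L], RHS [L T^-1] ✗

Expression (B) x = ½at is dimensionally incorrect.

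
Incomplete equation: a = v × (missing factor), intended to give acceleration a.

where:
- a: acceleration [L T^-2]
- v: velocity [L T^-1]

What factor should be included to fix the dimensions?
1/t (inverse time), dimensions [T^-1]

a has dimensions [L T^-2] and v has dimensions [L T^-1].
The missing factor must have dimensions [L T^-2] / [L T^-1] = [T^-1], i.e. inverse time (1/t).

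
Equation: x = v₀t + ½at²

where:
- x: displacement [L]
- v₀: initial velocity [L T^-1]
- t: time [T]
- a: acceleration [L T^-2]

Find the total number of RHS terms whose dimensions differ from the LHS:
0

LHS x: [L]
- v₀t: [L] ✓
- ½at²: [L] ✓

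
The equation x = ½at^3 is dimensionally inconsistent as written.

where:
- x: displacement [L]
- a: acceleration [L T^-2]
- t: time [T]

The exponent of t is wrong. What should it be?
The exponent of t should be 2: x = ½at^2

The LHS x has dimensions [L]; t has dimensions [T].
As written, the RHS ½at^3 (exponent 3 on t) has dimensions [L T], which does not match.
With exponent 2, the RHS ½at^2 has dimensions [L], matching the LHS.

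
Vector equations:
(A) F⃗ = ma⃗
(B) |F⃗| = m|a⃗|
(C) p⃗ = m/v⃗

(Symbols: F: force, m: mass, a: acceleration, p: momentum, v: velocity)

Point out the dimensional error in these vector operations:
(C) p⃗ = m/v⃗

(A) F⃗ = ma⃗: LHS [L M T^-2], RHS [L M T^-2] ✓ — Force and acceleration are vectors, mass is a scalar
(B) |F⃗| = m|a⃗|: LHS [L M T^-2], RHS [L M T^-2] ✓ — magnitudes of vectors are scalars
(C) p⃗ = m/v⃗: LHS [L M T^-1], RHS [L^-1 M T] ✗ — momentum is mass times velocity; should be mv⃗ (and division by a vector is undefined)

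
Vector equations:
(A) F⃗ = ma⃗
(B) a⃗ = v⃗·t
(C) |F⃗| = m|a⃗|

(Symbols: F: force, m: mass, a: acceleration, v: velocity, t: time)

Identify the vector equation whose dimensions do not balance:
(B) a⃗ = v⃗·t

(A) F⃗ = ma⃗: LHS [L M T^-2], RHS [L M T^-2] ✓ — Force and acceleration are vectors, mass is a scalar
(B) a⃗ = v⃗·t: LHS [L T^-2], RHS [L] ✗ — acceleration is velocity per time; should be v⃗/t
(C) |F⃗| = m|a⃗|: LHS [L M T^-2], RHS [L M T^-2] ✓ — magnitudes of vectors are scalars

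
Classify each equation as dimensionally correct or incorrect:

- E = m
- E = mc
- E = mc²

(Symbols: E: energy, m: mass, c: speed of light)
Dimensionally correct: E = mc²
Dimensionally incorrect: E = m, E = mc
Ordered (correct first, then incorrect): E = mc², E = m, E = mc

- E = m: LHS [L^2 M T^-2], RHS [M] → incorrect ✗
- E = mc: LHS [L^2 M T^-2], RHS [L M T^-1] → incorrect ✗
- E = mc²: LHS [L^2 M T^-2], RHS [L^2 M T^-2] → correct ✓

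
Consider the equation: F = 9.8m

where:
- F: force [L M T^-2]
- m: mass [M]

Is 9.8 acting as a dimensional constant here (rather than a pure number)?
Yes

F has dimensions [L M T^-2], while m alone has dimensions [M]. For the equation to balance, the factor 9.8 must carry dimensions [L T^-2] — it is a dimensional constant (a numerical value of a physical quantity with its units suppressed), not a pure number.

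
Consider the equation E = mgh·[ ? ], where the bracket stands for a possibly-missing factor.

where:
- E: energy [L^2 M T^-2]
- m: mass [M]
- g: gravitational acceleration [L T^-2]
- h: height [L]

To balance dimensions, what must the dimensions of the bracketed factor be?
Nothing is missing — the bracketed factor must be dimensionless.

E has dimensions [L^2 M T^-2] and mgh already has dimensions [L^2 M T^-2], so E = mgh is dimensionally complete.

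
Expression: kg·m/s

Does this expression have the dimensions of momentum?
Yes

The expression kg·m/s has dimensions [L M T^-1], which is exactly momentum [L M T^-1].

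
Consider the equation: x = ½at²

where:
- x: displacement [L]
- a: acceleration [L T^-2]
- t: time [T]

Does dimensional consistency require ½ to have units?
No

x has dimensions [L] and at² already has dimensions [L], so the equation balances without ½ contributing any dimensions. ½ is a pure (dimensionless) number; changing or removing it would not affect dimensional consistency.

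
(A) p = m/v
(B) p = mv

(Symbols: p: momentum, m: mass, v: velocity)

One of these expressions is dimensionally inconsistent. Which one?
(A)

(A) p = m/v: LHS [L M T^-1], RHS [L^-1 M T] ✗
(B) p = mv: LHS [L M T^-1], RHS [L M T^-1] ✓

Expression (A) p = m/v is dimensionally incorrect.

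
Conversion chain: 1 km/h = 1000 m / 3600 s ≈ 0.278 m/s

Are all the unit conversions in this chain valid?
The chain is correct (no errors).

Correct: 1 km = 1000 m, 1 h = 3600 s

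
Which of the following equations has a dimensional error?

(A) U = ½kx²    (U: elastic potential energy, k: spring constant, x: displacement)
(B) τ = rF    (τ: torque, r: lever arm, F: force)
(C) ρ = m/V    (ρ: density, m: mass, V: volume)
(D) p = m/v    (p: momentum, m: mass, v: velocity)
(D) p = m/v

The equation (D) p = m/v is dimensionally incorrect.

LHS (p): [L M T^-1]
RHS (m/v): [L^-1 M T] ✗

The dimensions do not match. The other three equations balance.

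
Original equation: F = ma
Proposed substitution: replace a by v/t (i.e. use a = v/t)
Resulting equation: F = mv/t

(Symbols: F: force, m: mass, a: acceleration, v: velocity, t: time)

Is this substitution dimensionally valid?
Yes

[a] = [L T^-2] and [v/t] = [L T^-2]. These match, so the substitution replaces a quantity by one of the same dimensions and the result F = mv/t has LHS [L M T^-2] vs RHS [L M T^-2] — still consistent.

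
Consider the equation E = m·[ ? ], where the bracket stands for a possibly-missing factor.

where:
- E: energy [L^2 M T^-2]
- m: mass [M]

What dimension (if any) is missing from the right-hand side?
[L^2 T^-2] — velocity squared (e.g. v²)

E has dimensions [L^2 M T^-2]; m has dimensions [M].
The bracketed factor must supply [L^2 M T^-2] / [M] = [L^2 T^-2].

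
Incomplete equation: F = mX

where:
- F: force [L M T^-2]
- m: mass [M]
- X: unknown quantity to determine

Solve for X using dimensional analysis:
X = a (acceleration), dimensions [L T^-2]

F has dimensions [L M T^-2]; the rest of the RHS (m) has dimensions [M].
So X must have dimensions [L T^-2] — X = a (acceleration).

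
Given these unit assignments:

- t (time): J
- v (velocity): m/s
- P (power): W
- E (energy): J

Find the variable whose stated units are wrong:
t

The variable t (time) should have units s, not J.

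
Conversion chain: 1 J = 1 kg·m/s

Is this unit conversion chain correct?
The chain is incorrect (it contains an error).

Incorrect: Joule is kg·m²/s², not kg·m/s (that is momentum)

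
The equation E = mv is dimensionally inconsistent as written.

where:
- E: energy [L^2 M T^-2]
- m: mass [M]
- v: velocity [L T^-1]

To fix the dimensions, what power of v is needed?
The exponent of v should be 2: E = mv^2

The LHS E has dimensions [L^2 M T^-2]; v has dimensions [L T^-1].
As written, the RHS mv (exponent 1 on v) has dimensions [L M T^-1], which does not match.
With exponent 2, the RHS mv^2 has dimensions [L^2 M T^-2], matching the LHS.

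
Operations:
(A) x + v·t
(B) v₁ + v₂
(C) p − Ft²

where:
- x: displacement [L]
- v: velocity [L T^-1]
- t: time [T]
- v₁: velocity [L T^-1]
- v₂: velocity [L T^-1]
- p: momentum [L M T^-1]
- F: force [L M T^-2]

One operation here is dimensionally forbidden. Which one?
(C) p − Ft²

(A) x + v·t: x [L] and v·t [L] — same dimensions ✓
(B) v₁ + v₂: v₁ [L T^-1] and v₂ [L T^-1] — same dimensions ✓
(C) p − Ft²: p [L M T^-1] and Ft² [L M] — different dimensions cannot be added/subtracted ✗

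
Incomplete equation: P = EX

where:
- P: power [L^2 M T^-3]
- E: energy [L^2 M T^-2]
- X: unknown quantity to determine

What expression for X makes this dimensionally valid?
X = f (inverse time / frequency (1/t)), dimensions [T^-1]

P has dimensions [L^2 M T^-3]; the rest of the RHS (E) has dimensions [L^2 M T^-2].
So X must have dimensions [T^-1] — X = f (inverse time / frequency (1/t)).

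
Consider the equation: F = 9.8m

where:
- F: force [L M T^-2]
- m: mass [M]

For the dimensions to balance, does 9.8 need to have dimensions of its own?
Yes

F has dimensions [L M T^-2], while m alone has dimensions [M]. For the equation to balance, the factor 9.8 must carry dimensions [L T^-2] — it is a dimensional constant (a numerical value of a physical quantity with its units suppressed), not a pure number.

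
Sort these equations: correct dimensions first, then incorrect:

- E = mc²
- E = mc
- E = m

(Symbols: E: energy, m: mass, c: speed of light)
Dimensionally correct: E = mc²
Dimensionally incorrect: E = mc, E = m
Ordered (correct first, then incorrect): E = mc², E = mc, E = m

- E = mc²: LHS [L^2 M T^-2], RHS [L^2 M T^-2] → correct ✓
- E = mc: LHS [L^2 M T^-2], RHS [L M T^-1] → incorrect ✗
- E = m: LHS [L^2 M T^-2], RHS [M] → incorrect ✗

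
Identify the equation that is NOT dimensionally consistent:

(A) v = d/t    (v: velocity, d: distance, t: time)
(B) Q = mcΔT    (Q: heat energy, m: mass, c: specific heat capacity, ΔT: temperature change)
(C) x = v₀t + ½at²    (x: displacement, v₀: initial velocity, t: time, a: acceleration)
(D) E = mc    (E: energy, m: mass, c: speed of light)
(D) E = mc

The equation (D) E = mc is dimensionally incorrect.

LHS (E): [L^2 M T^-2]
RHS (mc): [L M T^-1] ✗

The dimensions do not match. The other three equations balance.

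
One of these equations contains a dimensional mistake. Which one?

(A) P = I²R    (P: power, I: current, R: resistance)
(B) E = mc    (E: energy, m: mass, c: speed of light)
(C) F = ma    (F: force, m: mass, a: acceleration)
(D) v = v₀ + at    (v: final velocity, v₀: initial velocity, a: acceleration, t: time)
(B) E = mc

The equation (B) E = mc is dimensionally incorrect.

LHS (E): [L^2 M T^-2]
RHS (mc): [L M T^-1] ✗

The dimensions do not match. The other three equations balance.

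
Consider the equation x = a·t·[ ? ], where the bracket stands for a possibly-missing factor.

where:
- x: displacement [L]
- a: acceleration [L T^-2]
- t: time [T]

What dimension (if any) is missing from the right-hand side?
[T] — time (e.g. t)

x has dimensions [L]; a·t has dimensions [L T^-1].
The bracketed factor must supply [L] / [L T^-1] = [T].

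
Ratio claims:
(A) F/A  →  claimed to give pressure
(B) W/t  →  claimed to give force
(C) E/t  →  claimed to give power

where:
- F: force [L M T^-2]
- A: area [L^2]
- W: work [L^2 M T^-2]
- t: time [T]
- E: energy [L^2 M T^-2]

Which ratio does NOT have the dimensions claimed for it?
(B) W/t does not give force

(A) F/A: [L^-1 M T^-2] = pressure [L^-1 M T^-2] ✓
(B) W/t: [L^2 M T^-3] ≠ force [L M T^-2] ✗
(C) E/t: [L^2 M T^-3] = power [L^2 M T^-3] ✓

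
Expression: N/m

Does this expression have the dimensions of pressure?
No

The expression N/m has dimensions [M T^-2], but pressure has dimensions [L^-1 M T^-2].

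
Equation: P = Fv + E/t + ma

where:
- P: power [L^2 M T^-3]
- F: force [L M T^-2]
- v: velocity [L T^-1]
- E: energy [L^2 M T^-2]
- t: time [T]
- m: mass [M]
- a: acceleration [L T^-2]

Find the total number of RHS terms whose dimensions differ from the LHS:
1

LHS P: [L^2 M T^-3]
- Fv: [L^2 M T^-3] ✓
- E/t: [L^2 M T^-3] ✓
- ma: [L M T^-2] ✗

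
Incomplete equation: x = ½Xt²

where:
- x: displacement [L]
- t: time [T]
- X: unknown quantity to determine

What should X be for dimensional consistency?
X = a (acceleration), dimensions [L T^-2]

x has dimensions [L]; the rest of the RHS (½ t²) has dimensions [T^2].
So X must have dimensions [L T^-2] — X = a (acceleration).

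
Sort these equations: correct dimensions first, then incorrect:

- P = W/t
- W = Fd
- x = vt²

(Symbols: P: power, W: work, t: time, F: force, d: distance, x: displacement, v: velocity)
Dimensionally correct: P = W/t, W = Fd
Dimensionally incorrect: x = vt²
Ordered (correct first, then incorrect): P = W/t, W = Fd, x = vt²

- P = W/t: LHS [L^2 M T^-3], RHS [L^2 M T^-3] → correct ✓
- W = Fd: LHS [L^2 M T^-2], RHS [L^2 M T^-2] → correct ✓
- x = vt²: LHS [L], RHS [L T] → incorrect ✗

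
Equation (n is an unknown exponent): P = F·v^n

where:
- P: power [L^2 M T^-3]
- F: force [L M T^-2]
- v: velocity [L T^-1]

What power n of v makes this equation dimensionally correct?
n = 1

P has dimensions [L^2 M T^-3]; v has dimensions [L T^-1].
The rest of the RHS has dimensions [L M T^-2], so v^n must supply [L T^-1].
With n = 1: F·v^1 has dimensions [L^2 M T^-3], matching the LHS ✓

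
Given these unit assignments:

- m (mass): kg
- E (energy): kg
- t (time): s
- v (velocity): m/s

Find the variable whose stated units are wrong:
E

The variable E (energy) should have units J, not kg.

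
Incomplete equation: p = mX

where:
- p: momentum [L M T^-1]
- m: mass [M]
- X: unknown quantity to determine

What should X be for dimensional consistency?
X = v (velocity), dimensions [L T^-1]

p has dimensions [L M T^-1]; the rest of the RHS (m) has dimensions [M].
So X must have dimensions [L T^-1] — X = v (velocity).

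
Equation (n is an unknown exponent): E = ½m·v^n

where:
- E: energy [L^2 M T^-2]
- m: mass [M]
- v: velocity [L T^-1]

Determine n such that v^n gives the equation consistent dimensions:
n = 2

E has dimensions [L^2 M T^-2]; v has dimensions [L T^-1].
The rest of the RHS has dimensions [M], so v^n must supply [L^2 T^-2].
With n = 2: ½m·v^2 has dimensions [L^2 M T^-2], matching the LHS ✓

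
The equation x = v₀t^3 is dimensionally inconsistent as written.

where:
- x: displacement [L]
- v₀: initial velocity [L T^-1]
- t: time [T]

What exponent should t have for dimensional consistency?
The exponent of t should be 1: x = v₀t

The LHS x has dimensions [L]; t has dimensions [T].
As written, the RHS v₀t^3 (exponent 3 on t) has dimensions [L T^2], which does not match.
With exponent 1, the RHS v₀t has dimensions [L], matching the LHS.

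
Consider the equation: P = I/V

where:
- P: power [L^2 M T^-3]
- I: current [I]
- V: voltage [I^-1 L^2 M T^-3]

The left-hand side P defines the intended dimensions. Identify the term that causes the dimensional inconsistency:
The right-hand side term I/V

P has dimensions [L^2 M T^-3], but I/V has dimensions [I^2 L^-2 M^-1 T^3], so the term I/V is dimensionally wrong for P.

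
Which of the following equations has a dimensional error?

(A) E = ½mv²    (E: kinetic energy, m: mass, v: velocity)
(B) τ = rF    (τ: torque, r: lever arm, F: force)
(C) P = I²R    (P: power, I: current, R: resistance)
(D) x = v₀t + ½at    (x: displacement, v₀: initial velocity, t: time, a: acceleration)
(D) x = v₀t + ½at

The equation (D) x = v₀t + ½at is dimensionally incorrect.

LHS (x): [L]
RHS terms:
  - v₀t: [L] ✓
  - ½at: [L T^-1] ✗ (does not match LHS)

The dimensions do not match. The other three equations balance.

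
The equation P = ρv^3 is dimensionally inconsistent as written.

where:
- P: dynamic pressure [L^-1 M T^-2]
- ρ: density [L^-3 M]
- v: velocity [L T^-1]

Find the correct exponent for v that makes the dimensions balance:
The exponent of v should be 2: P = ρv^2

The LHS P has dimensions [L^-1 M T^-2]; v has dimensions [L T^-1].
As written, the RHS ρv^3 (exponent 3 on v) has dimensions [M T^-3], which does not match.
With exponent 2, the RHS ρv^2 has dimensions [L^-1 M T^-2], matching the LHS.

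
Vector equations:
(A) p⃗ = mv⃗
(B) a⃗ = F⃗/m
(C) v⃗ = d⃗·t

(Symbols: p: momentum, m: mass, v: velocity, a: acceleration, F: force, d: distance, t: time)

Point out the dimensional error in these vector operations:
(C) v⃗ = d⃗·t

(A) p⃗ = mv⃗: LHS [L M T^-1], RHS [L M T^-1] ✓ — mass (scalar) times velocity (vector)
(B) a⃗ = F⃗/m: LHS [L T^-2], RHS [L T^-2] ✓ — force (vector) divided by mass (scalar)
(C) v⃗ = d⃗·t: LHS [L T^-1], RHS [L T] ✗ — velocity is displacement per time; should be d⃗/t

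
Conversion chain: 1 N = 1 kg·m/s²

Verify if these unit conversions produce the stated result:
The chain is correct (no errors).

Correct: Newton is defined as kg·m/s²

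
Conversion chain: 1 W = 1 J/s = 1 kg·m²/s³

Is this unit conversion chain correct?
The chain is correct (no errors).

Correct: Watt is Joule per second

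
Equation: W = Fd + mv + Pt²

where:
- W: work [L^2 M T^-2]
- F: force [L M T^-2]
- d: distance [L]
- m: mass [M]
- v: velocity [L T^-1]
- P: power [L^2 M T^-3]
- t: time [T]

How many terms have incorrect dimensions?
2

LHS W: [L^2 M T^-2]
- Fd: [L^2 M T^-2] ✓
- mv: [L M T^-1] ✗
- Pt²: [L^2 M T^-1] ✗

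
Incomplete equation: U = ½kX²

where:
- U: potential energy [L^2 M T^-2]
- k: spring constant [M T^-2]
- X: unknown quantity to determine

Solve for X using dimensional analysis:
X = x (displacement), dimensions [L]

U has dimensions [L^2 M T^-2]; the rest of the RHS (½k) has dimensions [M T^-2].
So X² must have dimensions [L^2], i.e. X has dimensions [L] — X = x (displacement).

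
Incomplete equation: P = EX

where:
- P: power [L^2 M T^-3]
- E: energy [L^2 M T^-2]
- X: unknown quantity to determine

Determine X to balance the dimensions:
X = f (inverse time / frequency (1/t)), dimensions [T^-1]

P has dimensions [L^2 M T^-3]; the rest of the RHS (E) has dimensions [L^2 M T^-2].
So X must have dimensions [T^-1] — X = f (inverse time / frequency (1/t)).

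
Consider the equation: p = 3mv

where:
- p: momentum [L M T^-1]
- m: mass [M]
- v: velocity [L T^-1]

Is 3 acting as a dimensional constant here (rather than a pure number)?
No

p has dimensions [L M T^-1] and mv already has dimensions [L M T^-1], so the equation balances without 3 contributing any dimensions. 3 is a pure (dimensionless) number; changing or removing it would not affect dimensional consistency.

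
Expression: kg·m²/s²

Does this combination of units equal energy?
Yes

The expression kg·m²/s² has dimensions [L^2 M T^-2], which is exactly energy [L^2 M T^-2].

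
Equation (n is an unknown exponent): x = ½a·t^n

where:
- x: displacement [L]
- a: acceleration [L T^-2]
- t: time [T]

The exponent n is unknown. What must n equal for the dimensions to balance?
n = 2

x has dimensions [L]; t has dimensions [T].
The rest of the RHS has dimensions [L T^-2], so t^n must supply [T^2].
With n = 2: ½a·t^2 has dimensions [L], matching the LHS ✓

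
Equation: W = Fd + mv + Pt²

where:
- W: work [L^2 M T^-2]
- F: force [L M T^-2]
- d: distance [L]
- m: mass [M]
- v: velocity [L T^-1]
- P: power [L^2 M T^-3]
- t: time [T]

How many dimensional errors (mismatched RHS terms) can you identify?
2

LHS W: [L^2 M T^-2]
- Fd: [L^2 M T^-2] ✓
- mv: [L M T^-1] ✗
- Pt²: [L^2 M T^-1] ✗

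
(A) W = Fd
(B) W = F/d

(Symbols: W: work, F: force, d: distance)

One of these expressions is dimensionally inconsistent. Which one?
(B)

(A) W = Fd: LHS [L^2 M T^-2], RHS [L^2 M T^-2] ✓
(B) W = F/d: LHS [L^2 M T^-2], RHS [M T^-2] ✗

Expression (B) W = F/d is dimensionally incorrect.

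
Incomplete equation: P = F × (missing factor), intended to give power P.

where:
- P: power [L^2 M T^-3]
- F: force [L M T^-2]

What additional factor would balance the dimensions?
v (velocity), dimensions [L T^-1]

P has dimensions [L^2 M T^-3] and F has dimensions [L M T^-2].
The missing factor must have dimensions [L^2 M T^-3] / [L M T^-2] = [L T^-1], i.e. velocity (v).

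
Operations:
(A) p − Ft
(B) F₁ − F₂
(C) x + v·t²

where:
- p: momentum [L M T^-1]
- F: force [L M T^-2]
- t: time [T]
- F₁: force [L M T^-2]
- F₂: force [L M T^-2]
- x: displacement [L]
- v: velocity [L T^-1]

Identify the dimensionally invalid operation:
(C) x + v·t²

(A) p − Ft: p [L M T^-1] and Ft [L M T^-1] — same dimensions ✓
(B) F₁ − F₂: F₁ [L M T^-2] and F₂ [L M T^-2] — same dimensions ✓
(C) x + v·t²: x [L] and v·t² [L T] — different dimensions cannot be added/subtracted ✗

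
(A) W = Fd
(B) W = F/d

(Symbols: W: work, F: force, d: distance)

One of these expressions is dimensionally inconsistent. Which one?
(B)

(A) W = Fd: LHS [L^2 M T^-2], RHS [L^2 M T^-2] ✓
(B) W = F/d: LHS [L^2 M T^-2], RHS [M T^-2] ✗

Expression (B) W = F/d is dimensionally incorrect.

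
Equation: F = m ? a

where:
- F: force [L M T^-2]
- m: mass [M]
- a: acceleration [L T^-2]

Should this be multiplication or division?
multiplication (×): F = m × a

F [L M T^-2]; m [M]; a [L T^-2].
m × a → [L M T^-2] ✓
m ÷ a → [L^-1 M T^2] ✗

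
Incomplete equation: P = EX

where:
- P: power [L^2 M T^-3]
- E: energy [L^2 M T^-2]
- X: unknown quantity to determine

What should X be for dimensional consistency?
X = f (inverse time / frequency (1/t)), dimensions [T^-1]

P has dimensions [L^2 M T^-3]; the rest of the RHS (E) has dimensions [L^2 M T^-2].
So X must have dimensions [T^-1] — X = f (inverse time / frequency (1/t)).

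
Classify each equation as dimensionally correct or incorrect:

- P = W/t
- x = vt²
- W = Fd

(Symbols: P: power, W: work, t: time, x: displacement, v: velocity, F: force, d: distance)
Dimensionally correct: P = W/t, W = Fd
Dimensionally incorrect: x = vt²
Ordered (correct first, then incorrect): P = W/t, W = Fd, x = vt²

- P = W/t: LHS [L^2 M T^-3], RHS [L^2 M T^-3] → correct ✓
- x = vt²: LHS [L], RHS [L T] → incorrect ✗
- W = Fd: LHS [L^2 M T^-2], RHS [L^2 M T^-2] → correct ✓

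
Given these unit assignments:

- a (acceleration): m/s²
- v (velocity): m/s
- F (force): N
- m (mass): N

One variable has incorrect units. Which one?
m

The variable m (mass) should have units kg, not N.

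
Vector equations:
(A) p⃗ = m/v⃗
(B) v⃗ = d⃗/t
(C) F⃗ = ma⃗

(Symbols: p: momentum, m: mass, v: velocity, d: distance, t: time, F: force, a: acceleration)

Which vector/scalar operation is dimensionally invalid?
(A) p⃗ = m/v⃗

(A) p⃗ = m/v⃗: LHS [L M T^-1], RHS [L^-1 M T] ✗ — momentum is mass times velocity; should be mv⃗ (and division by a vector is undefined)
(B) v⃗ = d⃗/t: LHS [L T^-1], RHS [L T^-1] ✓ — displacement (vector) divided by time (scalar)
(C) F⃗ = ma⃗: LHS [L M T^-2], RHS [L M T^-2] ✓ — Force and acceleration are vectors, mass is a scalar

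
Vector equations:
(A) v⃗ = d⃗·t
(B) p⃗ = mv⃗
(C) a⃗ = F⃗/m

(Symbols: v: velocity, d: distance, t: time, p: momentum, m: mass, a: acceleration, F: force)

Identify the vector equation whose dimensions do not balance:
(A) v⃗ = d⃗·t

(A) v⃗ = d⃗·t: LHS [L T^-1], RHS [L T] ✗ — velocity is displacement per time; should be d⃗/t
(B) p⃗ = mv⃗: LHS [L M T^-1], RHS [L M T^-1] ✓ — mass (scalar) times velocity (vector)
(C) a⃗ = F⃗/m: LHS [L T^-2], RHS [L T^-2] ✓ — force (vector) divided by mass (scalar)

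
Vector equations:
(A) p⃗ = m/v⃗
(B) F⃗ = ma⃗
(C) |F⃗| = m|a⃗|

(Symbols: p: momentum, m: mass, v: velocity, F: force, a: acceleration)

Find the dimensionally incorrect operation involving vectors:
(A) p⃗ = m/v⃗

(A) p⃗ = m/v⃗: LHS [L M T^-1], RHS [L^-1 M T] ✗ — momentum is mass times velocity; should be mv⃗ (and division by a vector is undefined)
(B) F⃗ = ma⃗: LHS [L M T^-2], RHS [L M T^-2] ✓ — Force and acceleration are vectors, mass is a scalar
(C) |F⃗| = m|a⃗|: LHS [L M T^-2], RHS [L M T^-2] ✓ — magnitudes of vectors are scalars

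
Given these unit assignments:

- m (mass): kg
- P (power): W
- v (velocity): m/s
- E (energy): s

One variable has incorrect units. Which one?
E

The variable E (energy) should have units J, not s.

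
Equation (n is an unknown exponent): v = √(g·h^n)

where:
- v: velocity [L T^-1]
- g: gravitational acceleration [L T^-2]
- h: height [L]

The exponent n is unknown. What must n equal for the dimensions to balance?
n = 1

v has dimensions [L T^-1]; h has dimensions [L].
With n = 1: √(g·h^1) has dimensions [L T^-1], matching the LHS ✓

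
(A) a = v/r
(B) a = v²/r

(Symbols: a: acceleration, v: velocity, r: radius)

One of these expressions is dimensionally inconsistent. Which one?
(A)

(A) a = v/r: LHS [L T^-2], RHS [T^-1] ✗
(B) a = v²/r: LHS [L T^-2], RHS [L T^-2] ✓

Expression (A) a = v/r is dimensionally incorrect.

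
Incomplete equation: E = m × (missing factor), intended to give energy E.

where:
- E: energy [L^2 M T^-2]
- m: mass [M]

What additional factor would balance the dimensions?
v² (velocity squared), dimensions [L^2 T^-2]

E has dimensions [L^2 M T^-2] and m has dimensions [M].
The missing factor must have dimensions [L^2 M T^-2] / [M] = [L^2 T^-2], i.e. velocity squared (v²).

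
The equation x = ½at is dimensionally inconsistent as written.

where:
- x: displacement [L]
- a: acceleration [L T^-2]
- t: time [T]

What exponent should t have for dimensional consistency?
The exponent of t should be 2: x = ½at^2

The LHS x has dimensions [L]; t has dimensions [T].
As written, the RHS ½at (exponent 1 on t) has dimensions [L T^-1], which does not match.
With exponent 2, the RHS ½at^2 has dimensions [L], matching the LHS.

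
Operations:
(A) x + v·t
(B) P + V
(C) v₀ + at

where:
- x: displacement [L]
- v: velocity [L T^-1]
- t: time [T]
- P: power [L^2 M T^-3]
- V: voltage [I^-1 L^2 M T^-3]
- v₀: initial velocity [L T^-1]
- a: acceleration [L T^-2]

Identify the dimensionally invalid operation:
(B) P + V

(A) x + v·t: x [L] and v·t [L] — same dimensions ✓
(B) P + V: P [L^2 M T^-3] and V [I^-1 L^2 M T^-3] — different dimensions cannot be added/subtracted ✗
(C) v₀ + at: v₀ [L T^-1] and at [L T^-1] — same dimensions ✓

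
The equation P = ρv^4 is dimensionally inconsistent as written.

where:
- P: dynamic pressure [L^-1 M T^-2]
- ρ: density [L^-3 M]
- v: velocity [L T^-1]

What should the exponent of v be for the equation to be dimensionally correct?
The exponent of v should be 2: P = ρv^2

The LHS P has dimensions [L^-1 M T^-2]; v has dimensions [L T^-1].
As written, the RHS ρv^4 (exponent 4 on v) has dimensions [L M T^-4], which does not match.
With exponent 2, the RHS ρv^2 has dimensions [L^-1 M T^-2], matching the LHS.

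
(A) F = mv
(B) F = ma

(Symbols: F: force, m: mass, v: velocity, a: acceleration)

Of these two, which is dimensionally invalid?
(A)

(A) F = mv: LHS [L M T^-2], RHS [L M T^-1] ✗
(B) F = ma: LHS [L M T^-2], RHS [L M T^-2] ✓

Expression (A) F = mv is dimensionally incorrect.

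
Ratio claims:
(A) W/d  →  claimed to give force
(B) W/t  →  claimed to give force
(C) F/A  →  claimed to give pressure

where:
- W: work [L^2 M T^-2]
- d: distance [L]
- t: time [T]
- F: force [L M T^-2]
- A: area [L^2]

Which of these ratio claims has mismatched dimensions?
(B) W/t does not give force

(A) W/d: [L M T^-2] = force [L M T^-2] ✓
(B) W/t: [L^2 M T^-3] ≠ force [L M T^-2] ✗
(C) F/A: [L^-1 M T^-2] = pressure [L^-1 M T^-2] ✓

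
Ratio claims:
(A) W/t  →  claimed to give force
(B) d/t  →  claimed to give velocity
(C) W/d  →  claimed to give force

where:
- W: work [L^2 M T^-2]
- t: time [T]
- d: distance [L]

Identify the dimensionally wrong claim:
(A) W/t does not give force

(A) W/t: [L^2 M T^-3] ≠ force [L M T^-2] ✗
(B) d/t: [L T^-1] = velocity [L T^-1] ✓
(C) W/d: [L M T^-2] = force [L M T^-2] ✓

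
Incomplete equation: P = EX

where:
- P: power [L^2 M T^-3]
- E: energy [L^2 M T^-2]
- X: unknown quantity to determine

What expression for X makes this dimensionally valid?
X = f (inverse time / frequency (1/t)), dimensions [T^-1]

P has dimensions [L^2 M T^-3]; the rest of the RHS (E) has dimensions [L^2 M T^-2].
So X must have dimensions [T^-1] — X = f (inverse time / frequency (1/t)).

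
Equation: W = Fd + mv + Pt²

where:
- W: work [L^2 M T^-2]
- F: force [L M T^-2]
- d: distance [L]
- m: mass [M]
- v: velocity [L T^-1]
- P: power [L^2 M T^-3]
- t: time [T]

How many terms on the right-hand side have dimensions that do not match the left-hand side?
2

LHS W: [L^2 M T^-2]
- Fd: [L^2 M T^-2] ✓
- mv: [L M T^-1] ✗
- Pt²: [L^2 M T^-1] ✗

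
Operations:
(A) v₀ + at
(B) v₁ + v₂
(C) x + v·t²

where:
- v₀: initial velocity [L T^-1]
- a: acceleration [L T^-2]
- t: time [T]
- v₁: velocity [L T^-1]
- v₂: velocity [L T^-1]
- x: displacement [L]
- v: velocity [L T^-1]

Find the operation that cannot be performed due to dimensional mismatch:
(C) x + v·t²

(A) v₀ + at: v₀ [L T^-1] and at [L T^-1] — same dimensions ✓
(B) v₁ + v₂: v₁ [L T^-1] and v₂ [L T^-1] — same dimensions ✓
(C) x + v·t²: x [L] and v·t² [L T] — different dimensions cannot be added/subtracted ✗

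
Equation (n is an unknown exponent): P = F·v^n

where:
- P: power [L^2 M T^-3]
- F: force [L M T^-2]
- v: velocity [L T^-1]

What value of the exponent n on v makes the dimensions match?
n = 1

P has dimensions [L^2 M T^-3]; v has dimensions [L T^-1].
The rest of the RHS has dimensions [L M T^-2], so v^n must supply [L T^-1].
With n = 1: F·v^1 has dimensions [L^2 M T^-3], matching the LHS ✓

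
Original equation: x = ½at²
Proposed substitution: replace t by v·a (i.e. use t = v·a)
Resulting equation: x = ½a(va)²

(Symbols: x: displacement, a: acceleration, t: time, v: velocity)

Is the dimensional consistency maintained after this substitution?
No

[t] = [T] and [v·a] = [L^2 T^-3]. These differ, so the substitution replaces a quantity by one of different dimensions and the result x = ½a(va)² has LHS [L] vs RHS [L^5 T^-8] — inconsistent.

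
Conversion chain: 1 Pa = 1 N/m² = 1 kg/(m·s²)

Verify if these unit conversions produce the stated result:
The chain is correct (no errors).

Correct: Pascal is Newton per square meter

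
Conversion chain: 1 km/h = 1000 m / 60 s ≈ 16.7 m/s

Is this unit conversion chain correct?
The chain is incorrect (it contains an error).

Incorrect: 1 h = 3600 s, not 60 s (1 km/h ≈ 0.278 m/s)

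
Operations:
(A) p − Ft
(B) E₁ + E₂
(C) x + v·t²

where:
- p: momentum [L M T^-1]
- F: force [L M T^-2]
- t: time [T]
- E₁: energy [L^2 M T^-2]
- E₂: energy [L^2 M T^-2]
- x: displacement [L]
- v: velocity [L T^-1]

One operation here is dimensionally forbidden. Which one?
(C) x + v·t²

(A) p − Ft: p [L M T^-1] and Ft [L M T^-1] — same dimensions ✓
(B) E₁ + E₂: E₁ [L^2 M T^-2] and E₂ [L^2 M T^-2] — same dimensions ✓
(C) x + v·t²: x [L] and v·t² [L T] — different dimensions cannot be added/subtracted ✗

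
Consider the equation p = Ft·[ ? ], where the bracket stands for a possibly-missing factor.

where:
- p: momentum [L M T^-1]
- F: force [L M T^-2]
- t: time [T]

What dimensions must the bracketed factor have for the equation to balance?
Nothing is missing — the bracketed factor must be dimensionless.

p has dimensions [L M T^-1] and Ft already has dimensions [L M T^-1], so p = Ft is dimensionally complete.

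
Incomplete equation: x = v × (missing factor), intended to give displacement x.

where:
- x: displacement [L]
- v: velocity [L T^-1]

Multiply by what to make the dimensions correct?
t (time), dimensions [T]

x has dimensions [L] and v has dimensions [L T^-1].
The missing factor must have dimensions [L] / [L T^-1] = [T], i.e. time (t).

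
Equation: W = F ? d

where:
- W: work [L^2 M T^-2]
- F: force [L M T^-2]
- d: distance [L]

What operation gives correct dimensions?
multiplication (×): W = F × d

W [L^2 M T^-2]; F [L M T^-2]; d [L].
F × d → [L^2 M T^-2] ✓
F ÷ d → [M T^-2] ✗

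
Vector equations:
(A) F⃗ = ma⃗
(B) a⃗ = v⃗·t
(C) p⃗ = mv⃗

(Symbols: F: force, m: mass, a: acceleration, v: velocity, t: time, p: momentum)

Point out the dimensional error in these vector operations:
(B) a⃗ = v⃗·t

(A) F⃗ = ma⃗: LHS [L M T^-2], RHS [L M T^-2] ✓ — Force and acceleration are vectors, mass is a scalar
(B) a⃗ = v⃗·t: LHS [L T^-2], RHS [L] ✗ — acceleration is velocity per time; should be v⃗/t
(C) p⃗ = mv⃗: LHS [L M T^-1], RHS [L M T^-1] ✓ — mass (scalar) times velocity (vector)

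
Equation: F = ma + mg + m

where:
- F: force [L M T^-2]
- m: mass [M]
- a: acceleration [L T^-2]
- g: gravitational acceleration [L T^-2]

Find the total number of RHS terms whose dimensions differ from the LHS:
1

LHS F: [L M T^-2]
- ma: [L M T^-2] ✓
- mg: [L M T^-2] ✓
- m: [M] ✗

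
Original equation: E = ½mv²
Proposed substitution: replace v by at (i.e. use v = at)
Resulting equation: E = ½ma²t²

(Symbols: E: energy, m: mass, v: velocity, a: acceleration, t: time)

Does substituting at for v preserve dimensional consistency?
Yes

[v] = [L T^-1] and [at] = [L T^-1]. These match, so the substitution replaces a quantity by one of the same dimensions and the result E = ½ma²t² has LHS [L^2 M T^-2] vs RHS [L^2 M T^-2] — still consistent.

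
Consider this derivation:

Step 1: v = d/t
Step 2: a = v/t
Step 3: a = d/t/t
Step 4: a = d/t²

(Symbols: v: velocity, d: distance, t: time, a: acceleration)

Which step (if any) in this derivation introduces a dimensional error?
No step introduces an error — all steps are dimensionally consistent.

Step 1: v = d/t → LHS [L T^-1], RHS [L T^-1] ✓
Step 2: a = v/t → LHS [L T^-2], RHS [L T^-2] ✓
Step 3: a = d/t/t → LHS [L T^-2], RHS [L T^-2] ✓
Step 4: a = d/t² → LHS [L T^-2], RHS [L T^-2] ✓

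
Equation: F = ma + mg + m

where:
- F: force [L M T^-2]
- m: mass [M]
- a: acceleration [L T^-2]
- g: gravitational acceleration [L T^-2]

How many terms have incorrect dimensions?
1

LHS F: [L M T^-2]
- ma: [L M T^-2] ✓
- mg: [L M T^-2] ✓
- m: [M] ✗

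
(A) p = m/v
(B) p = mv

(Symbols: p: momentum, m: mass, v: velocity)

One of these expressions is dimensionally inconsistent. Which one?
(A)

(A) p = m/v: LHS [L M T^-1], RHS [L^-1 M T] ✗
(B) p = mv: LHS [L M T^-1], RHS [L M T^-1] ✓

Expression (A) p = m/v is dimensionally incorrect.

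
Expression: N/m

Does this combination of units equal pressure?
No

The expression N/m has dimensions [M T^-2], but pressure has dimensions [L^-1 M T^-2].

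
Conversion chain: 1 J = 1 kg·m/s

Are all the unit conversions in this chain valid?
The chain is incorrect (it contains an error).

Incorrect: Joule is kg·m²/s², not kg·m/s (that is momentum)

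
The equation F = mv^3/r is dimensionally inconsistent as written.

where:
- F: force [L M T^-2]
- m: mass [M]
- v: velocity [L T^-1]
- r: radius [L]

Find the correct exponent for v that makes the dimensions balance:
The exponent of v should be 2: F = mv^2/r

The LHS F has dimensions [L M T^-2]; v has dimensions [L T^-1].
As written, the RHS mv^3/r (exponent 3 on v) has dimensions [L^2 M T^-3], which does not match.
With exponent 2, the RHS mv^2/r has dimensions [L M T^-2], matching the LHS.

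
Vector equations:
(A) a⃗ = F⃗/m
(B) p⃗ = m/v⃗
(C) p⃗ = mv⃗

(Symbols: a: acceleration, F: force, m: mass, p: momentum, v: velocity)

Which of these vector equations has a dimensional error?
(B) p⃗ = m/v⃗

(A) a⃗ = F⃗/m: LHS [L T^-2], RHS [L T^-2] ✓ — force (vector) divided by mass (scalar)
(B) p⃗ = m/v⃗: LHS [L M T^-1], RHS [L^-1 M T] ✗ — momentum is mass times velocity; should be mv⃗ (and division by a vector is undefined)
(C) p⃗ = mv⃗: LHS [L M T^-1], RHS [L M T^-1] ✓ — mass (scalar) times velocity (vector)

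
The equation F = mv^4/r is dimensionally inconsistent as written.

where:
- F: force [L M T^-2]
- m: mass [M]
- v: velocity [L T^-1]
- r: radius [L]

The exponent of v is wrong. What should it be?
The exponent of v should be 2: F = mv^2/r

The LHS F has dimensions [L M T^-2]; v has dimensions [L T^-1].
As written, the RHS mv^4/r (exponent 4 on v) has dimensions [L^3 M T^-4], which does not match.
With exponent 2, the RHS mv^2/r has dimensions [L M T^-2], matching the LHS.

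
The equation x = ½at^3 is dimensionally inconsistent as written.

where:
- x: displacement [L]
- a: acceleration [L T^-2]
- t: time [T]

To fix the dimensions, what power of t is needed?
The exponent of t should be 2: x = ½at^2

The LHS x has dimensions [L]; t has dimensions [T].
As written, the RHS ½at^3 (exponent 3 on t) has dimensions [L T], which does not match.
With exponent 2, the RHS ½at^2 has dimensions [L], matching the LHS.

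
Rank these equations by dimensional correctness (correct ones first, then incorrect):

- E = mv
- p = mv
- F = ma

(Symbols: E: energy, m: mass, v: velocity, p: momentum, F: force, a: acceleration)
Dimensionally correct: p = mv, F = ma
Dimensionally incorrect: E = mv
Ordered (correct first, then incorrect): p = mv, F = ma, E = mv

- E = mv: LHS [L^2 M T^-2], RHS [L M T^-1] → incorrect ✗
- p = mv: LHS [L M T^-1], RHS [L M T^-1] → correct ✓
- F = ma: LHS [L M T^-2], RHS [L M T^-2] → correct ✓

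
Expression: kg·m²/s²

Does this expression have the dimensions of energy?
Yes

The expression kg·m²/s² has dimensions [L^2 M T^-2], which is exactly energy [L^2 M T^-2].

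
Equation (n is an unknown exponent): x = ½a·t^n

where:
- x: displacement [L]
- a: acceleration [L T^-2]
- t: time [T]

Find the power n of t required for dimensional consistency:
n = 2

x has dimensions [L]; t has dimensions [T].
The rest of the RHS has dimensions [L T^-2], so t^n must supply [T^2].
With n = 2: ½a·t^2 has dimensions [L], matching the LHS ✓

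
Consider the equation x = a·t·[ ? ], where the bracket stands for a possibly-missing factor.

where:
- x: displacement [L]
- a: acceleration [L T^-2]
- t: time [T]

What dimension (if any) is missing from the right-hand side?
[T] — time (e.g. t)

x has dimensions [L]; a·t has dimensions [L T^-1].
The bracketed factor must supply [L] / [L T^-1] = [T].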